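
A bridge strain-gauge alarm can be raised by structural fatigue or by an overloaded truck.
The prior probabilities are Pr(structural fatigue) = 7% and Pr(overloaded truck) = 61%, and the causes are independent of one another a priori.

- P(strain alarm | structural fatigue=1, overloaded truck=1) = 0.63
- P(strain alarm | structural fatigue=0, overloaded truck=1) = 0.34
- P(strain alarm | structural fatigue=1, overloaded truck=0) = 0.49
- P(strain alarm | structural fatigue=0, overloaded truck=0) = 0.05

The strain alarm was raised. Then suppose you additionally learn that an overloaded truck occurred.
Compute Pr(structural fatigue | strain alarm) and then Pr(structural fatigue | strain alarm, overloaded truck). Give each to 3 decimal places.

Pr(structural fatigue | strain alarm) ≈ 0.160; Pr(structural fatigue | strain alarm, overloaded truck) ≈ 0.122

By total probability over the 4 (structural fatigue, overloaded truck) configurations:
  P(strain alarm) = 0.05·0.93·0.39 + 0.34·0.93·0.61 + 0.49·0.07·0.39 + 0.63·0.07·0.61
        = 0.018135 + 0.192882 + 0.013377 + 0.026901 = 0.251295
Keeping only the structural fatigue-present terms gives 0.040278, so
  P(structural fatigue | strain alarm) = 0.040278 / 0.251295 ≈ 0.160

Now condition on the additional information:
P(strain alarm | overloaded truck) = 0.34*0.93 + 0.63*0.07 = 0.316200 + 0.044100 = 0.360300
Of this, 0.044100 comes from 0.63*0.07 (the structural fatigue=true cases).
So P(structural fatigue | strain alarm, overloaded truck) = 0.044100/0.360300 ≈ 0.122.
Conditioning on overloaded truck lowers the posterior on structural fatigue: the classic explaining-away effect in a common-effect structure.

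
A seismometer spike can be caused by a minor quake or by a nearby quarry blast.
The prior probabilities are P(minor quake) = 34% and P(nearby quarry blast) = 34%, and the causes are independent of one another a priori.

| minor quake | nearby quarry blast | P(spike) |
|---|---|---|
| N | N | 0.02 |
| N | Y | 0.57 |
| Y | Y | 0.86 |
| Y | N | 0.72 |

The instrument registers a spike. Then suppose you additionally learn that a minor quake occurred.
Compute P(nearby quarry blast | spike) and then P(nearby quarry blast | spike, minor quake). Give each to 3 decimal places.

P(nearby quarry blast | spike) ≈ 0.572; P(nearby quarry blast | spike, minor quake) ≈ 0.381

P(spike) = 0.02×0.66×0.66 + 0.57×0.66×0.34 + 0.72×0.34×0.66 + 0.86×0.34×0.34 = 0.008712 + 0.127908 + 0.161568 + 0.099416 = 0.397604
Restricting to configurations with nearby quarry blast present: 0.127908 + 0.099416 = 0.227324.
P(nearby quarry blast | spike) = 0.227324 / 0.397604 ≈ 0.572

With the extra evidence:
Numerator (weight on configurations with nearby quarry blast): 0.86*0.34 = 0.292400
Denominator P(spike | minor quake): 0.72*0.66 + 0.86*0.34 = 0.767600
Posterior = 0.292400 / 0.767600 ≈ 0.381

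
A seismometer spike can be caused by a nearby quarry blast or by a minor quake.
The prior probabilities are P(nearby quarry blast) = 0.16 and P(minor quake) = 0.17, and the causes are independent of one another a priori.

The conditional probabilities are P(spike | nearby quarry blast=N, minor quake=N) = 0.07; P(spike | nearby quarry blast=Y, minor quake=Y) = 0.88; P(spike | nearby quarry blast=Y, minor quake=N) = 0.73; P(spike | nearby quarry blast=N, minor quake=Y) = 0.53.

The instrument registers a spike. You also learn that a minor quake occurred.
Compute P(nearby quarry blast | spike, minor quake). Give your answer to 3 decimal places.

P(nearby quarry blast | spike, minor quake) ≈ 0.240

Weight on nearby quarry blast=true, given the evidence: 0.88·0.16 = 0.140800
Normalizer over all consistent configurations: 0.53·0.84 + 0.88·0.16 = 0.586000
Posterior = 0.140800 / 0.586000 ≈ 0.240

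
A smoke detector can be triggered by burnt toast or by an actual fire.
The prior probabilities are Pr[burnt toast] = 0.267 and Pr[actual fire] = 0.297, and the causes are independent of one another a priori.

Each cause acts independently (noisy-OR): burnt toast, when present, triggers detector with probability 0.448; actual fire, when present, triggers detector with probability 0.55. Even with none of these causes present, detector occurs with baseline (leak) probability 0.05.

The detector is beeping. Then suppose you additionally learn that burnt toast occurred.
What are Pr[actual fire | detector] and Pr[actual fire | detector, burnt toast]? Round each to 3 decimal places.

Under noisy-OR, P(detector | causes) = 1 − (1−0.05)·∏(1−qᵢ) over the active causes.
Enumerate the 4 (burnt toast, actual fire) configurations and weight by the priors:
  P(detector) = 0.05·0.733·0.703 + 0.5725·0.733·0.297 + 0.4756·0.267·0.703 + 0.76402·0.267·0.297
        = 0.025765 + 0.124634 + 0.089271 + 0.060586 = 0.300256
Configurations with actual fire contribute 0.185220, so
  P(actual fire | detector) = 0.185220 / 0.300256 ≈ 0.617

Now also conditioning on burnt toast=true:
Sum P(detector|·) weighted by the priors over both values of actual fire:
  P(detector | burnt toast) = 0.4756×0.703 + 0.76402×0.297
        = 0.334347 + 0.226914 = 0.561261
The terms with actual fire present sum to 0.226914, so
  P(actual fire | detector, burnt toast) = 0.226914 / 0.561261 ≈ 0.404
The drop from 0.617 to 0.404 is the explaining-away (discounting) effect.

Pr[actual fire | detector] ≈ 0.617; Pr[actual fire | detector, burnt toast] ≈ 0.404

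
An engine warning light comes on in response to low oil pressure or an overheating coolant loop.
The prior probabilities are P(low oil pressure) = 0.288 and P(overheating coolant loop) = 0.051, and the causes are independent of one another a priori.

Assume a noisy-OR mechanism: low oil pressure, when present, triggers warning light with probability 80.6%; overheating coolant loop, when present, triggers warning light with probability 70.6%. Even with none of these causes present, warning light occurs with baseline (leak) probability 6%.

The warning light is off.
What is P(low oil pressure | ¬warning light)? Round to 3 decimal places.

Under noisy-OR, P(warning light | causes) = 1 − (1−0.06)·∏(1−qᵢ) over the active causes.
P(¬warning light) = 0.94×0.712×0.949 + 0.27636×0.712×0.051 + 0.18236×0.288×0.949 + 0.053614×0.288×0.051 = 0.635147 + 0.010035 + 0.049841 + 0.000787 = 0.695810
The low oil pressure-present share is 0.049841 + 0.000787 = 0.050628.
So P(low oil pressure | ¬warning light) = 0.050628/0.695810 ≈ 0.073.

P(low oil pressure | ¬warning light) ≈ 0.073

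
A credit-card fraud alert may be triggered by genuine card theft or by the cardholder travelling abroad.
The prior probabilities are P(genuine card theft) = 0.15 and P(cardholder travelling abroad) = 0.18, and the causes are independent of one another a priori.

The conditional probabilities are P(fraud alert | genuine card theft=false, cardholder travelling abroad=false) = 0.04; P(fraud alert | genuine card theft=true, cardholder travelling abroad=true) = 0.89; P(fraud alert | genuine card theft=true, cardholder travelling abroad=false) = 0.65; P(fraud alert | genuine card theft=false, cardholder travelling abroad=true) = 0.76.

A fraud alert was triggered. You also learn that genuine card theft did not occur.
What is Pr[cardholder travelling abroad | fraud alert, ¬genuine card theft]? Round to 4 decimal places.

For the numerator, keep only cardholder travelling abroad=true terms: 0.76·0.18 = 0.136800
Normalizer over all consistent configurations: 0.04·0.82 + 0.76·0.18 = 0.169600
Posterior = 0.136800 / 0.169600 ≈ 0.8066

Pr[cardholder travelling abroad | fraud alert, ¬genuine card theft] ≈ 0.8066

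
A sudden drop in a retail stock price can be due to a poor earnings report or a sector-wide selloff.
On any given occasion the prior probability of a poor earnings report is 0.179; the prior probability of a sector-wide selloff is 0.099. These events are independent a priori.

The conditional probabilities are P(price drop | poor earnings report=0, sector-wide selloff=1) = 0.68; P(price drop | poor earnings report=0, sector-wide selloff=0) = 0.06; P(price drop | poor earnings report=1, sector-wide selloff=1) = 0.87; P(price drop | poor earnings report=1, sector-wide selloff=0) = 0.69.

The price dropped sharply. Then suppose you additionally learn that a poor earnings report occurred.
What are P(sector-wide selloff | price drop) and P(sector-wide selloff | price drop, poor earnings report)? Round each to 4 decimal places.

P(sector-wide selloff | price drop) ≈ 0.3123; P(sector-wide selloff | price drop, poor earnings report) ≈ 0.1217

P(price drop) = 0.06×0.821×0.901 + 0.68×0.821×0.099 + 0.69×0.179×0.901 + 0.87×0.179×0.099 = 0.044383 + 0.055270 + 0.111283 + 0.015417 = 0.226353
The sector-wide selloff-present share is 0.055270 + 0.015417 = 0.070687.
Hence the posterior is 0.070687/0.226353 ≈ 0.3123.

Now also conditioning on poor earnings report=true:
P(price drop | poor earnings report) = 0.69*0.901 + 0.87*0.099 = 0.621690 + 0.086130 = 0.707820
Restricting to configurations with sector-wide selloff present: 0.87*0.099 = 0.086130.
So P(sector-wide selloff | price drop, poor earnings report) = 0.086130/0.707820 ≈ 0.1217.
Conditioning on poor earnings report lowers the posterior on sector-wide selloff: the classic explaining-away effect in a common-effect structure.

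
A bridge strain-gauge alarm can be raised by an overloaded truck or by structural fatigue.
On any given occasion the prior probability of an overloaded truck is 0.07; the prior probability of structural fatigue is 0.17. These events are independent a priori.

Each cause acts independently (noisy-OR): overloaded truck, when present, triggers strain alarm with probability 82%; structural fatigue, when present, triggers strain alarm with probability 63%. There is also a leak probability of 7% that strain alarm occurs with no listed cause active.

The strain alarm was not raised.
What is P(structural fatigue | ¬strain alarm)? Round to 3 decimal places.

P(structural fatigue | ¬strain alarm) ≈ 0.070

Under noisy-OR, P(strain alarm | causes) = 1 − (1−0.07)·∏(1−qᵢ) over the active causes.
Weight on structural fatigue=true, given the evidence: 0.054402 + 0.000737 = 0.055139
The normalizing constant is 0.93·0.93·0.83 + 0.3441·0.93·0.17 + 0.1674·0.07·0.83 + 0.061938·0.07·0.17 = 0.782732
P(structural fatigue | ¬strain alarm) = 0.055139/0.782732 ≈ 0.070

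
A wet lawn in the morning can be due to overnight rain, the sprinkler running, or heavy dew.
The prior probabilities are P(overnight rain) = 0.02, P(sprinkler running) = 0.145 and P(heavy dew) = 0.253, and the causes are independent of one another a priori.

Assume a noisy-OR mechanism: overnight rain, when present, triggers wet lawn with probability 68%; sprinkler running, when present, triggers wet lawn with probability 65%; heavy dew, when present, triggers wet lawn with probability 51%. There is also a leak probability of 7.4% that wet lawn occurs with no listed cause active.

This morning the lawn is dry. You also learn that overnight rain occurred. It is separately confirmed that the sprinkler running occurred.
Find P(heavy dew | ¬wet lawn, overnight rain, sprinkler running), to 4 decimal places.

P(heavy dew | ¬wet lawn, overnight rain, sprinkler running) ≈ 0.1423

Under noisy-OR, P(wet lawn | causes) = 1 − (1−0.074)·∏(1−qᵢ) over the active causes.
Enumerate both values of heavy dew and weight by the priors:
  P(¬wet lawn | overnight rain, sprinkler running) = 0.103712·0.747 + 0.050819·0.253
        = 0.077473 + 0.012857 = 0.090330
Keeping only the heavy dew-present terms gives 0.012857, so
  P(heavy dew | ¬wet lawn, overnight rain, sprinkler running) = 0.012857 / 0.090330 ≈ 0.1423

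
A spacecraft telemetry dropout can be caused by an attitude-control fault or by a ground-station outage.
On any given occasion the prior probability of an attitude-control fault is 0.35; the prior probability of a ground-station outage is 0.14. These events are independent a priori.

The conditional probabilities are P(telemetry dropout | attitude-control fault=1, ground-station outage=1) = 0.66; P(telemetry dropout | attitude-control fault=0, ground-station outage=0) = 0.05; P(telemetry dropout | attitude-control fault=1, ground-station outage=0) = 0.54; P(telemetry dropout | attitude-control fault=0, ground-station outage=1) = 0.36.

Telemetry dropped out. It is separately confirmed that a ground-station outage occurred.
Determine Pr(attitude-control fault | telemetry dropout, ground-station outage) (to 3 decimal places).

P(telemetry dropout | ground-station outage) = 0.36·0.65 + 0.66·0.35 = 0.234000 + 0.231000 = 0.465000
Restricting to configurations with attitude-control fault present: 0.66·0.35 = 0.231000.
Hence the posterior is 0.231000/0.465000 ≈ 0.497.

Pr(attitude-control fault | telemetry dropout, ground-station outage) ≈ 0.497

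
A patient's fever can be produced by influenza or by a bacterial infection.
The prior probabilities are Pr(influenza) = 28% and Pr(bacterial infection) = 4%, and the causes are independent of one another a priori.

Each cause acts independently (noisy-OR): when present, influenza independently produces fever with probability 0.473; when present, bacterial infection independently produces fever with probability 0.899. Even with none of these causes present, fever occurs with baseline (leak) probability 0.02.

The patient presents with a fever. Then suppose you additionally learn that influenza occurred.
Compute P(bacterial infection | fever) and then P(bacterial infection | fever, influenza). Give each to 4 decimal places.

P(bacterial infection | fever) ≈ 0.2027; P(bacterial infection | fever, influenza) ≈ 0.0755

Under noisy-OR, P(fever | causes) = 1 − (1−0.02)·∏(1−qᵢ) over the active causes.
For the numerator, keep only bacterial infection=true terms: 0.025949 + 0.010616 = 0.036565
Denominator P(fever): 0.02·0.72·0.96 + 0.90102·0.72·0.04 + 0.48354·0.28·0.96 + 0.947838·0.28·0.04 = 0.180365
P(bacterial infection | fever) = 0.036565/0.180365 ≈ 0.2027

Now also conditioning on influenza=true:
P(fever | influenza) = 0.48354×0.96 + 0.947838×0.04 = 0.464198 + 0.037914 = 0.502112
Restricting to configurations with bacterial infection present: 0.947838×0.04 = 0.037914.
So P(bacterial infection | fever, influenza) = 0.037914/0.502112 ≈ 0.0755.
Conditioning on influenza lowers the posterior on bacterial infection: the classic explaining-away effect in a common-effect structure.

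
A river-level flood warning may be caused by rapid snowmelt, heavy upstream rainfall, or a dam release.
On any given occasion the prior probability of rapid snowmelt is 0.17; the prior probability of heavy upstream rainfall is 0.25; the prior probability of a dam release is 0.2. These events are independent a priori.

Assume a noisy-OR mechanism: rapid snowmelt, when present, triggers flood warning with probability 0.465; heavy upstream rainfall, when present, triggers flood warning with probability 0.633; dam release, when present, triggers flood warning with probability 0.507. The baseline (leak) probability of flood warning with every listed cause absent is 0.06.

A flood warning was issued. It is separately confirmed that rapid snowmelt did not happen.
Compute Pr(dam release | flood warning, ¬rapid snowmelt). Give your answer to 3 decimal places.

Under noisy-OR, P(flood warning | causes) = 1 − (1−0.06)·∏(1−qᵢ) over the active causes.
P(flood warning | ¬rapid snowmelt) = 0.06×0.75×0.8 + 0.53658×0.75×0.2 + 0.65502×0.25×0.8 + 0.829925×0.25×0.2 = 0.036000 + 0.080487 + 0.131004 + 0.041496 = 0.288987
The dam release-present share is 0.080487 + 0.041496 = 0.121983.
P(dam release | flood warning, ¬rapid snowmelt) = 0.121983 / 0.288987 ≈ 0.422

Pr(dam release | flood warning, ¬rapid snowmelt) ≈ 0.422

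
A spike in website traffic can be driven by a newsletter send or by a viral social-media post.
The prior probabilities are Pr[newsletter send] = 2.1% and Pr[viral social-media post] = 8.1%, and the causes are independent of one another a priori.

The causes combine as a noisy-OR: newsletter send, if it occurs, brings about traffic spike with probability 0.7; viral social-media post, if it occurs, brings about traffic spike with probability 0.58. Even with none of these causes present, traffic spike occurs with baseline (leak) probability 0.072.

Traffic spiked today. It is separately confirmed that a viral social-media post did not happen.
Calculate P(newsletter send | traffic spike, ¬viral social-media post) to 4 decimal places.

Under noisy-OR, P(traffic spike | causes) = 1 − (1−0.072)·∏(1−qᵢ) over the active causes.
Enumerate both values of newsletter send and weight by the priors:
  P(traffic spike | ¬viral social-media post) = 0.072*0.979 + 0.7216*0.021
        = 0.070488 + 0.015154 = 0.085642
Keeping only the newsletter send-present terms gives 0.015154, so
  P(newsletter send | traffic spike, ¬viral social-media post) = 0.015154 / 0.085642 ≈ 0.1769

P(newsletter send | traffic spike, ¬viral social-media post) ≈ 0.1769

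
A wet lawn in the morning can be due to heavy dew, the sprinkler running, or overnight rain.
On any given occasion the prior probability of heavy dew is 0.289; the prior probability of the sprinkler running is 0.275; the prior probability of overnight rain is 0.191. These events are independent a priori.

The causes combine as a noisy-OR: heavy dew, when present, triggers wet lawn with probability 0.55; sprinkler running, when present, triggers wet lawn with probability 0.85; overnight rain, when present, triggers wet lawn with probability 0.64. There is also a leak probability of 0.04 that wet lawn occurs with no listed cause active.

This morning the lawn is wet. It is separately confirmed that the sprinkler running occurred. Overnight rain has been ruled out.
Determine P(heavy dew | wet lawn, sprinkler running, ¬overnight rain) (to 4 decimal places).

P(heavy dew | wet lawn, sprinkler running, ¬overnight rain) ≈ 0.3075

Under noisy-OR, P(wet lawn | causes) = 1 − (1−0.04)·∏(1−qᵢ) over the active causes.
P(wet lawn | sprinkler running, ¬overnight rain) = 0.856·0.711 + 0.9352·0.289 = 0.608616 + 0.270273 = 0.878889
The heavy dew-present share is 0.9352·0.289 = 0.270273.
Hence the posterior is 0.270273/0.878889 ≈ 0.3075.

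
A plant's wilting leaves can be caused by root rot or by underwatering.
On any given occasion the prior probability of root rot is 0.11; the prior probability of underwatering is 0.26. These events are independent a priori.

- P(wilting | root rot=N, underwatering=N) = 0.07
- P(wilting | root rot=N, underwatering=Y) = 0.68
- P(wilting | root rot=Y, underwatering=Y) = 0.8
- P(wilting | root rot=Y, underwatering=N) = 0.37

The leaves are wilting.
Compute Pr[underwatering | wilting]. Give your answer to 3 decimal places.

Pr[underwatering | wilting] ≈ 0.703

For the numerator, keep only underwatering=true terms: 0.157352 + 0.022880 = 0.180232
Normalizer over all consistent configurations: 0.07*0.89*0.74 + 0.68*0.89*0.26 + 0.37*0.11*0.74 + 0.8*0.11*0.26 = 0.256452
P(underwatering | wilting) = 0.180232/0.256452 ≈ 0.703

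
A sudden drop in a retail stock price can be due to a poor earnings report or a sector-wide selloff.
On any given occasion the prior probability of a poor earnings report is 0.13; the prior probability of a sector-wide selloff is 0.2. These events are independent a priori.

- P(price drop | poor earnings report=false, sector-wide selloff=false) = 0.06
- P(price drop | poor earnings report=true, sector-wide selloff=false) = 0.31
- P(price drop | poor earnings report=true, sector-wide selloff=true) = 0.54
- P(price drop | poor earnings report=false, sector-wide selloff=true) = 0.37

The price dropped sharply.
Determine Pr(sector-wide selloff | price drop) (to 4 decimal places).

By total probability over the 4 (poor earnings report, sector-wide selloff) configurations:
  P(price drop) = 0.06×0.87×0.8 + 0.37×0.87×0.2 + 0.31×0.13×0.8 + 0.54×0.13×0.2
        = 0.041760 + 0.064380 + 0.032240 + 0.014040 = 0.152420
Configurations with sector-wide selloff contribute 0.078420, so
  P(sector-wide selloff | price drop) = 0.078420 / 0.152420 ≈ 0.5145

Pr(sector-wide selloff | price drop) ≈ 0.5145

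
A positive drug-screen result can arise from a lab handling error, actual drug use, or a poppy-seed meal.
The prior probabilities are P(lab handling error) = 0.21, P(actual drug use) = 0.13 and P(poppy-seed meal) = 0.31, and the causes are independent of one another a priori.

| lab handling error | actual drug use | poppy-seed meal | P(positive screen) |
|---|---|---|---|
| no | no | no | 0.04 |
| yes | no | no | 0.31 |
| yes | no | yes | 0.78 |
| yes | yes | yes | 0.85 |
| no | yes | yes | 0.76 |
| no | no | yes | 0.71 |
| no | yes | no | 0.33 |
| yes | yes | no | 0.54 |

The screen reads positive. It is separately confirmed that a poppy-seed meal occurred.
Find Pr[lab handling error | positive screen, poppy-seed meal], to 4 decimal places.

P(positive screen | poppy-seed meal) = 0.71·0.79·0.87 + 0.76·0.79·0.13 + 0.78·0.21·0.87 + 0.85·0.21·0.13 = 0.487983 + 0.078052 + 0.142506 + 0.023205 = 0.731746
Of this, 0.165711 comes from 0.142506 + 0.023205 (the lab handling error=true cases).
P(lab handling error | positive screen, poppy-seed meal) = 0.165711 / 0.731746 ≈ 0.2265

Pr[lab handling error | positive screen, poppy-seed meal] ≈ 0.2265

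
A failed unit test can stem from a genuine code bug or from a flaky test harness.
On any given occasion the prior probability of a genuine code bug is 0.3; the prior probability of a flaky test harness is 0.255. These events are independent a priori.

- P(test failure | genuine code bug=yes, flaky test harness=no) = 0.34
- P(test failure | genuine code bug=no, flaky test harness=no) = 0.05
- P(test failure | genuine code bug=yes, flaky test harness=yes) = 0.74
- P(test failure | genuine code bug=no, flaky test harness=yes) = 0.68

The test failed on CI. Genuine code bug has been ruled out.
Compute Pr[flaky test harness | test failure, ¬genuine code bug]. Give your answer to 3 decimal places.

Pr[flaky test harness | test failure, ¬genuine code bug] ≈ 0.823

P(test failure | ¬genuine code bug) = 0.05·0.745 + 0.68·0.255 = 0.037250 + 0.173400 = 0.210650
Restricting to configurations with flaky test harness present: 0.68·0.255 = 0.173400.
So P(flaky test harness | test failure, ¬genuine code bug) = 0.173400/0.210650 ≈ 0.823.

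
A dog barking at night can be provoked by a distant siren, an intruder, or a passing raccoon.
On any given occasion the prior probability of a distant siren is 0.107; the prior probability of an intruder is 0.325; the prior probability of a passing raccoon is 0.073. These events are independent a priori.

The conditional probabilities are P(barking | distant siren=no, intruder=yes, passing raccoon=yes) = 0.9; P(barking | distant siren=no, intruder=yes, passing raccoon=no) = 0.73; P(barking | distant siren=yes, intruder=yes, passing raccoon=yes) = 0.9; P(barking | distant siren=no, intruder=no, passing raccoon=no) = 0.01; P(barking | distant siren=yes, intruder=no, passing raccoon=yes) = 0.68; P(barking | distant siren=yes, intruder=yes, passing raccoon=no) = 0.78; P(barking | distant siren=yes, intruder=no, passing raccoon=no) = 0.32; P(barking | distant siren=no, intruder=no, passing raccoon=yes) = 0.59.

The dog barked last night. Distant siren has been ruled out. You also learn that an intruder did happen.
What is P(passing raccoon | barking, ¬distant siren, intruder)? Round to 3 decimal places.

P(passing raccoon | barking, ¬distant siren, intruder) ≈ 0.088

P(barking | ¬distant siren, intruder) = 0.73*0.927 + 0.9*0.073 = 0.676710 + 0.065700 = 0.742410
Of this, 0.065700 comes from 0.9*0.073 (the passing raccoon=true cases).
So P(passing raccoon | barking, ¬distant siren, intruder) = 0.065700/0.742410 ≈ 0.088.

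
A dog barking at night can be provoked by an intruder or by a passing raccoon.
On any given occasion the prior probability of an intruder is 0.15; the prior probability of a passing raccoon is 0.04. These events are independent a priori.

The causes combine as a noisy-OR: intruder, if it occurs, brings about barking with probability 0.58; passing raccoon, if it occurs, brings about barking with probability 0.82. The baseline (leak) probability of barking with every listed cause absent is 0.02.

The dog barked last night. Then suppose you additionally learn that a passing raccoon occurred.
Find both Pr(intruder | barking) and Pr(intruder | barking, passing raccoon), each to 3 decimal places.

Pr(intruder | barking) ≈ 0.671; Pr(intruder | barking, passing raccoon) ≈ 0.166

Under noisy-OR, P(barking | causes) = 1 − (1−0.02)·∏(1−qᵢ) over the active causes.
P(barking) = 0.02*0.85*0.96 + 0.8236*0.85*0.04 + 0.5884*0.15*0.96 + 0.925912*0.15*0.04 = 0.016320 + 0.028002 + 0.084730 + 0.005555 = 0.134607
Restricting to configurations with intruder present: 0.084730 + 0.005555 = 0.090285.
So P(intruder | barking) = 0.090285/0.134607 ≈ 0.671.

Now condition on the additional information:
Weight on intruder=true, given the evidence: 0.925912·0.15 = 0.138887
The normalizing constant is 0.8236·0.85 + 0.925912·0.15 = 0.838947
P(intruder | barking, passing raccoon) = 0.138887/0.838947 ≈ 0.166
This is intercausal reasoning (explaining away): once passing raccoon accounts for the barking, intruder becomes less likely.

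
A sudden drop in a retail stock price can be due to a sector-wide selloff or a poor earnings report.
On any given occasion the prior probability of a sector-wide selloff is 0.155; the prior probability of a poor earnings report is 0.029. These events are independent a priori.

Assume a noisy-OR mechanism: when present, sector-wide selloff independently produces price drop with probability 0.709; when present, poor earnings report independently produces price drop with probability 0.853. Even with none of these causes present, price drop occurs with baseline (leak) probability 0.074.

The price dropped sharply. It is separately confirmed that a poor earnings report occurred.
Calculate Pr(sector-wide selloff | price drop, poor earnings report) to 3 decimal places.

Under noisy-OR, P(price drop | causes) = 1 − (1−0.074)·∏(1−qᵢ) over the active causes.
For the numerator, keep only sector-wide selloff=true terms: 0.960388·0.155 = 0.148860
The normalizing constant is 0.863878·0.845 + 0.960388·0.155 = 0.878837
Posterior = 0.148860 / 0.878837 ≈ 0.169

Pr(sector-wide selloff | price drop, poor earnings report) ≈ 0.169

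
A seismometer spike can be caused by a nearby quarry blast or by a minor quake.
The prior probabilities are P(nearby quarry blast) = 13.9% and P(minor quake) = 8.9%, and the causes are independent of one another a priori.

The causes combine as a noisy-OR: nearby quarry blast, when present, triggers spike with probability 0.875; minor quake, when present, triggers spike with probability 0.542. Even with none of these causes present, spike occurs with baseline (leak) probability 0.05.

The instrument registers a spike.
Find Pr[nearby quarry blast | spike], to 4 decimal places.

Under noisy-OR, P(spike | causes) = 1 − (1−0.05)·∏(1−qᵢ) over the active causes.
Weight on nearby quarry blast=true, given the evidence: 0.111592 + 0.011698 = 0.123290
Normalizer over all consistent configurations: 0.05*0.861*0.911 + 0.5649*0.861*0.089 + 0.88125*0.139*0.911 + 0.945612*0.139*0.089 = 0.205797
P(nearby quarry blast | spike) = 0.123290/0.205797 ≈ 0.5991

Pr[nearby quarry blast | spike] ≈ 0.5991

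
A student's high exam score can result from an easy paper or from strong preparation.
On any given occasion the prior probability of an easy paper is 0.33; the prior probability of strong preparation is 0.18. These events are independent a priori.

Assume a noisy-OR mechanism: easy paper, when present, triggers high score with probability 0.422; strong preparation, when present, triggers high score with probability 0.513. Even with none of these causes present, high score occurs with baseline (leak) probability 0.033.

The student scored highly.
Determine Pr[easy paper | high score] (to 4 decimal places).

Pr[easy paper | high score] ≈ 0.6649

Under noisy-OR, P(high score | causes) = 1 − (1−0.033)·∏(1−qᵢ) over the active causes.
For the numerator, keep only easy paper=true terms: 0.119355 + 0.043231 = 0.162586
The normalizing constant is 0.033·0.67·0.82 + 0.529071·0.67·0.18 + 0.441074·0.33·0.82 + 0.727803·0.33·0.18 = 0.244522
Posterior = 0.162586 / 0.244522 ≈ 0.6649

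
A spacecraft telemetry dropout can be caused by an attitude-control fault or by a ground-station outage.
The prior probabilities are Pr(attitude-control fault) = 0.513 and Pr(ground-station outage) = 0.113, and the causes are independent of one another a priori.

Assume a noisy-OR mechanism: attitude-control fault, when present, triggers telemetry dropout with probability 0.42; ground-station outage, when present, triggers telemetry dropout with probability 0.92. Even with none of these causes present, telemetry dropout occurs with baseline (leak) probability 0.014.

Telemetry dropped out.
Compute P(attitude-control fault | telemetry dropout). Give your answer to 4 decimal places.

Under noisy-OR, P(telemetry dropout | causes) = 1 − (1−0.014)·∏(1−qᵢ) over the active causes.
By total probability over the 4 (attitude-control fault, ground-station outage) configurations:
  P(telemetry dropout) = 0.014·0.487·0.887 + 0.92112·0.487·0.113 + 0.42812·0.513·0.887 + 0.95425·0.513·0.113
        = 0.006048 + 0.050690 + 0.194808 + 0.055317 = 0.306863
Configurations with attitude-control fault contribute 0.250125, so
  P(attitude-control fault | telemetry dropout) = 0.250125 / 0.306863 ≈ 0.8151

P(attitude-control fault | telemetry dropout) ≈ 0.8151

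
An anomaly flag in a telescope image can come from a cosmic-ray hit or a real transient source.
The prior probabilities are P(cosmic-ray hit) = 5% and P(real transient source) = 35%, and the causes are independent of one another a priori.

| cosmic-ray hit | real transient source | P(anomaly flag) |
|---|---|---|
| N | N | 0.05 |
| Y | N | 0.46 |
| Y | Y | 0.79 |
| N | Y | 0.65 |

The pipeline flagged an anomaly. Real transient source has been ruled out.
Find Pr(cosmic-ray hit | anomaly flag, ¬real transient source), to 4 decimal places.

Enumerate both values of cosmic-ray hit and weight by the priors:
  P(anomaly flag | ¬real transient source) = 0.05·0.95 + 0.46·0.05
        = 0.047500 + 0.023000 = 0.070500
Keeping only the cosmic-ray hit-present terms gives 0.023000, so
  P(cosmic-ray hit | anomaly flag, ¬real transient source) = 0.023000 / 0.070500 ≈ 0.3262

Pr(cosmic-ray hit | anomaly flag, ¬real transient source) ≈ 0.3262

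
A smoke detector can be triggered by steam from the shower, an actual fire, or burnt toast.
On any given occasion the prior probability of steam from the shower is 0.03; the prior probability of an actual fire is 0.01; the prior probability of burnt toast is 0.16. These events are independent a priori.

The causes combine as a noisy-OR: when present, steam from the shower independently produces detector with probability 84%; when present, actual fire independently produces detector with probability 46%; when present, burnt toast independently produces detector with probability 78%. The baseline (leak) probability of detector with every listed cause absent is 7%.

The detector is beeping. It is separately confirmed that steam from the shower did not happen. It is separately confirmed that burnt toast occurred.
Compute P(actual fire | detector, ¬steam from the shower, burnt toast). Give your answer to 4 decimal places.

P(actual fire | detector, ¬steam from the shower, burnt toast) ≈ 0.0112

Under noisy-OR, P(detector | causes) = 1 − (1−0.07)·∏(1−qᵢ) over the active causes.
Sum P(detector|·) weighted by the priors over both values of actual fire:
  P(detector | ¬steam from the shower, burnt toast) = 0.7954*0.99 + 0.889516*0.01
        = 0.787446 + 0.008895 = 0.796341
Keeping only the actual fire-present terms gives 0.008895, so
  P(actual fire | detector, ¬steam from the shower, burnt toast) = 0.008895 / 0.796341 ≈ 0.0112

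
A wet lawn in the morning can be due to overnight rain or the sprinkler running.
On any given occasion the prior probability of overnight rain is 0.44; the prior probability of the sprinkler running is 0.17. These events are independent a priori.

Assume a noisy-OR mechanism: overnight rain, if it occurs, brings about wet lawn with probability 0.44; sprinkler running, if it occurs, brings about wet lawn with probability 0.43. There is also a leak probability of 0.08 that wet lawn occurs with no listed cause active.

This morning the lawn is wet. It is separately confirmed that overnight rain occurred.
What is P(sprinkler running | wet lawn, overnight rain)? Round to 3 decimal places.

Under noisy-OR, P(wet lawn | causes) = 1 − (1−0.08)·∏(1−qᵢ) over the active causes.
By total probability over both values of sprinkler running:
  P(wet lawn | overnight rain) = 0.4848*0.83 + 0.706336*0.17
        = 0.402384 + 0.120077 = 0.522461
The terms with sprinkler running present sum to 0.120077, so
  P(sprinkler running | wet lawn, overnight rain) = 0.120077 / 0.522461 ≈ 0.230

P(sprinkler running | wet lawn, overnight rain) ≈ 0.230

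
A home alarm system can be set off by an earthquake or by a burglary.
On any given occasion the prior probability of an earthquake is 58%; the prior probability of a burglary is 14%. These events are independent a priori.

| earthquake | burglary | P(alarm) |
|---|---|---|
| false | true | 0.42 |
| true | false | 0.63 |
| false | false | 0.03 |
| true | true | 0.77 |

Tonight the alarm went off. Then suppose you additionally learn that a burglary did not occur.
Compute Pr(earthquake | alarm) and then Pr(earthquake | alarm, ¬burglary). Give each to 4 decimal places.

Pr(earthquake | alarm) ≈ 0.9138; Pr(earthquake | alarm, ¬burglary) ≈ 0.9667

Weight on earthquake=true, given the evidence: 0.314244 + 0.062524 = 0.376768
Denominator P(alarm): 0.03×0.42×0.86 + 0.42×0.42×0.14 + 0.63×0.58×0.86 + 0.77×0.58×0.14 = 0.412300
P(earthquake | alarm) = 0.376768/0.412300 ≈ 0.9138

Now also conditioning on burglary≠true:
Numerator (weight on configurations with earthquake): 0.63·0.58 = 0.365400
Denominator P(alarm | ¬burglary): 0.03·0.42 + 0.63·0.58 = 0.378000
P(earthquake | alarm, ¬burglary) = 0.365400/0.378000 ≈ 0.9667
With burglary excluded, earthquake must carry more of the explanatory weight for the alarm.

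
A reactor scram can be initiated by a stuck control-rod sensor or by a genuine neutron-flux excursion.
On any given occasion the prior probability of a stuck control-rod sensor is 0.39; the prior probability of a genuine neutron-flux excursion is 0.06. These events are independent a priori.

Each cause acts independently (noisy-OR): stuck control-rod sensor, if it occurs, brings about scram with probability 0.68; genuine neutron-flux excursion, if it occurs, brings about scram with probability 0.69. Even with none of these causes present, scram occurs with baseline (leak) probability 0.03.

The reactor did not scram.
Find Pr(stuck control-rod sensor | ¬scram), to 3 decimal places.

Pr(stuck control-rod sensor | ¬scram) ≈ 0.170

Under noisy-OR, P(scram | causes) = 1 − (1−0.03)·∏(1−qᵢ) over the active causes.
Sum P(¬scram|·) weighted by the priors over the 4 (stuck control-rod sensor, genuine neutron-flux excursion) configurations:
  P(¬scram) = 0.97*0.61*0.94 + 0.3007*0.61*0.06 + 0.3104*0.39*0.94 + 0.096224*0.39*0.06
        = 0.556198 + 0.011006 + 0.113793 + 0.002252 = 0.683249
Configurations with stuck control-rod sensor contribute 0.116045, so
  P(stuck control-rod sensor | ¬scram) = 0.116045 / 0.683249 ≈ 0.170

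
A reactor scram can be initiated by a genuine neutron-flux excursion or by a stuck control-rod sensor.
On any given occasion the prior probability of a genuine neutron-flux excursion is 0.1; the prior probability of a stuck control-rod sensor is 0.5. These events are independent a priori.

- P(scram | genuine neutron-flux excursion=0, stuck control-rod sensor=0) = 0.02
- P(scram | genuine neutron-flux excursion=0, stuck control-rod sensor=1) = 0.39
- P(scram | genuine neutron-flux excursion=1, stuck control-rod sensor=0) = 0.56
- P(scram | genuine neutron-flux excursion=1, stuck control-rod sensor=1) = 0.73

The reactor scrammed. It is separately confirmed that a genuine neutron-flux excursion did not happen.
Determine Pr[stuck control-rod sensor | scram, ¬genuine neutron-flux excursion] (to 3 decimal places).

Sum P(scram|·) weighted by the priors over both values of stuck control-rod sensor:
  P(scram | ¬genuine neutron-flux excursion) = 0.02×0.5 + 0.39×0.5
        = 0.010000 + 0.195000 = 0.205000
The terms with stuck control-rod sensor present sum to 0.195000, so
  P(stuck control-rod sensor | scram, ¬genuine neutron-flux excursion) = 0.195000 / 0.205000 ≈ 0.951

Pr[stuck control-rod sensor | scram, ¬genuine neutron-flux excursion] ≈ 0.951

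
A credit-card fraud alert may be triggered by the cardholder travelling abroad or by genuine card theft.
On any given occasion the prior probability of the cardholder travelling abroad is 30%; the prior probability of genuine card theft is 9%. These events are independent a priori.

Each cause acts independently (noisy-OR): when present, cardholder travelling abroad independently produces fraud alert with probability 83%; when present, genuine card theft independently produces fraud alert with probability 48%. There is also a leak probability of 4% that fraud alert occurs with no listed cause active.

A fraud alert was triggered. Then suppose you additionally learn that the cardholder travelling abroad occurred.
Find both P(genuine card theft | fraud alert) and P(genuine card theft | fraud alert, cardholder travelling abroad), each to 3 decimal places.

Under noisy-OR, P(fraud alert | causes) = 1 − (1−0.04)·∏(1−qᵢ) over the active causes.
P(fraud alert) = 0.04×0.7×0.91 + 0.5008×0.7×0.09 + 0.8368×0.3×0.91 + 0.915136×0.3×0.09 = 0.025480 + 0.031550 + 0.228446 + 0.024709 = 0.310185
Restricting to configurations with genuine card theft present: 0.031550 + 0.024709 = 0.056259.
P(genuine card theft | fraud alert) = 0.056259 / 0.310185 ≈ 0.181

Now also conditioning on cardholder travelling abroad=true:
P(fraud alert | cardholder travelling abroad) = 0.8368*0.91 + 0.915136*0.09 = 0.761488 + 0.082362 = 0.843850
Restricting to configurations with genuine card theft present: 0.915136*0.09 = 0.082362.
P(genuine card theft | fraud alert, cardholder travelling abroad) = 0.082362 / 0.843850 ≈ 0.098

P(genuine card theft | fraud alert) ≈ 0.181; P(genuine card theft | fraud alert, cardholder travelling abroad) ≈ 0.098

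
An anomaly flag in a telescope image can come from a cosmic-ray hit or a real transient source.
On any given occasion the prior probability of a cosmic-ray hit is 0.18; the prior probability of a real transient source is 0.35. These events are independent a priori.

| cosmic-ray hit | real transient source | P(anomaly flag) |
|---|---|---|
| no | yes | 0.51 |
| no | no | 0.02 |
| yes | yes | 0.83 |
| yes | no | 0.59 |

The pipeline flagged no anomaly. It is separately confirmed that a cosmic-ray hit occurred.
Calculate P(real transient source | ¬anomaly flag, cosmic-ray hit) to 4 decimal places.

For the numerator, keep only real transient source=true terms: 0.17·0.35 = 0.059500
Denominator P(¬anomaly flag | cosmic-ray hit): 0.41·0.65 + 0.17·0.35 = 0.326000
Posterior = 0.059500 / 0.326000 ≈ 0.1825

P(real transient source | ¬anomaly flag, cosmic-ray hit) ≈ 0.1825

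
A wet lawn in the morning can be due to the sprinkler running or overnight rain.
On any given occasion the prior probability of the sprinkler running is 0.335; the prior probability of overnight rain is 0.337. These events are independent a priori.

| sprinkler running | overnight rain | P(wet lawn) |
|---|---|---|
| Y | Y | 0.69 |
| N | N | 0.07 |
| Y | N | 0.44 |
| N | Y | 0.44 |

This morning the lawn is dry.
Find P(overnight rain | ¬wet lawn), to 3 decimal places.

P(overnight rain | ¬wet lawn) ≈ 0.231

P(¬wet lawn) = 0.93×0.665×0.663 + 0.56×0.665×0.337 + 0.56×0.335×0.663 + 0.31×0.335×0.337 = 0.410032 + 0.125499 + 0.124379 + 0.034997 = 0.694907
The overnight rain-present share is 0.125499 + 0.034997 = 0.160496.
So P(overnight rain | ¬wet lawn) = 0.160496/0.694907 ≈ 0.231.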